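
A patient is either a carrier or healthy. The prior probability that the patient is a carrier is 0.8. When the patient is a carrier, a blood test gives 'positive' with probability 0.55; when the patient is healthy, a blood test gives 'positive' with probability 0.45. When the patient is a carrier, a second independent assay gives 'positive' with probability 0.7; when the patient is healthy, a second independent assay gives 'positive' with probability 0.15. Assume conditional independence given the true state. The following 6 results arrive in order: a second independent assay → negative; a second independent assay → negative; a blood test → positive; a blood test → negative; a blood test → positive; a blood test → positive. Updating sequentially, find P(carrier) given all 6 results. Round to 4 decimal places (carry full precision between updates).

After a second independent assay='negative': P(carrier) = 0.3·0.8000 / (0.3·0.8000 + 0.85·0.2000) ≈ 0.5854
After a second independent assay='negative': P(carrier) = 0.3·0.5854 / (0.3·0.5854 + 0.85·0.4146) ≈ 0.3326
After a blood test='positive': P(carrier) = 0.55·0.3326 / (0.55·0.3326 + 0.45·0.6674) ≈ 0.3785
After a blood test='negative': P(carrier) = 0.45·0.3785 / (0.45·0.3785 + 0.55·0.6215) ≈ 0.3326
After a blood test='positive': P(carrier) = 0.55·0.3326 / (0.55·0.3326 + 0.45·0.6674) ≈ 0.3785
After a blood test='positive': P(carrier) = 0.55·0.3785 / (0.55·0.3785 + 0.45·0.6215) ≈ 0.4267

0.4267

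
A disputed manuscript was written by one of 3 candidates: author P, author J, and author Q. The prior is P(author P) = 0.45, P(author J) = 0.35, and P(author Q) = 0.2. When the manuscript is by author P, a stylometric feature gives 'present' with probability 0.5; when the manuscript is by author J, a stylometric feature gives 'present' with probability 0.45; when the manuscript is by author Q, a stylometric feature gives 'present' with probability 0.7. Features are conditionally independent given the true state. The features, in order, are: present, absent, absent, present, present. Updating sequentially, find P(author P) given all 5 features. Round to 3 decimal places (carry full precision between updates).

0.471

After 'present': normaliser = 0.5·0.4500 + 0.45·0.3500 + 0.7·0.2000; P(author P) ≈ 0.4306, P(author J) ≈ 0.3014, P(author Q) ≈ 0.2679
After 'absent': normaliser = 0.5·0.4306 + 0.55·0.3014 + 0.3·0.2679; P(author P) ≈ 0.4666, P(author J) ≈ 0.3593, P(author Q) ≈ 0.1742
After 'absent': normaliser = 0.5·0.4666 + 0.55·0.3593 + 0.3·0.1742; P(author P) ≈ 0.4829, P(author J) ≈ 0.4090, P(author Q) ≈ 0.1082
After 'present': normaliser = 0.5·0.4829 + 0.45·0.4090 + 0.7·0.1082; P(author P) ≈ 0.4817, P(author J) ≈ 0.3672, P(author Q) ≈ 0.1511
After 'present': normaliser = 0.5·0.4817 + 0.45·0.3672 + 0.7·0.1511; P(author P) ≈ 0.4706, P(author J) ≈ 0.3228, P(author Q) ≈ 0.2066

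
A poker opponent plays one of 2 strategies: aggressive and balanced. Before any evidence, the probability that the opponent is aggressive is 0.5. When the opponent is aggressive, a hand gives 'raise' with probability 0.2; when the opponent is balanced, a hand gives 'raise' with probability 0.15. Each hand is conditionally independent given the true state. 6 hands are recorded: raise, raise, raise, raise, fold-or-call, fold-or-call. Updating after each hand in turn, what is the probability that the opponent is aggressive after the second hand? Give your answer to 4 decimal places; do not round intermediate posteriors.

0.6400

After 'raise': P(aggressive) = 0.2·0.5000 / (0.2·0.5000 + 0.15·0.5000) ≈ 0.5714
After 'raise': P(aggressive) = 0.2·0.5714 / (0.2·0.5714 + 0.15·0.4286) ≈ 0.6400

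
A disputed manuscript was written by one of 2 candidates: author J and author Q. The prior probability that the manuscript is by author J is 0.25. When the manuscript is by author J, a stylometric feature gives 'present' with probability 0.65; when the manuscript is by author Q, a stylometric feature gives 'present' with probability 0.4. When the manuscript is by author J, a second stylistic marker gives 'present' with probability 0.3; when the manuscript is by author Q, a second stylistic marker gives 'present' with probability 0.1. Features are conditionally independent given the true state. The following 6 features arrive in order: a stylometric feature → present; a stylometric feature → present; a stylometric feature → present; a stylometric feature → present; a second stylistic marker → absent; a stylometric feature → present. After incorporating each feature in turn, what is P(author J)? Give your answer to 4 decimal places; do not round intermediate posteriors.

0.7460

Each posterior becomes the prior for the next update.
After a stylometric feature='present': P(author J) = 0.65·0.2500 / (0.65·0.2500 + 0.4·0.7500) ≈ 0.3514
After a stylometric feature='present': P(author J) = 0.65·0.3514 / (0.65·0.3514 + 0.4·0.6486) ≈ 0.4681
After a stylometric feature='present': P(author J) = 0.65·0.4681 / (0.65·0.4681 + 0.4·0.5319) ≈ 0.5885
After a stylometric feature='present': P(author J) = 0.65·0.5885 / (0.65·0.5885 + 0.4·0.4115) ≈ 0.6992
After a second stylistic marker='absent': P(author J) = 0.7·0.6992 / (0.7·0.6992 + 0.9·0.3008) ≈ 0.6438
After a stylometric feature='present': P(author J) = 0.65·0.6438 / (0.65·0.6438 + 0.4·0.3562) ≈ 0.7460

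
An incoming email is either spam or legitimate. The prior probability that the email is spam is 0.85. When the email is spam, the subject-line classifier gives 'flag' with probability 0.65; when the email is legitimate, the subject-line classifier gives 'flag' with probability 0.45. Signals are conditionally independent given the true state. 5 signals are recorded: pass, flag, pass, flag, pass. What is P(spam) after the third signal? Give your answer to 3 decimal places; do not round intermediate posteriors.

After 'pass': P(spam) = 0.35·0.8500 / (0.35·0.8500 + 0.55·0.1500) ≈ 0.7829
After 'flag': P(spam) = 0.65·0.7829 / (0.65·0.7829 + 0.45·0.2171) ≈ 0.8389
After 'pass': P(spam) = 0.35·0.8389 / (0.35·0.8389 + 0.55·0.1611) ≈ 0.7682

0.768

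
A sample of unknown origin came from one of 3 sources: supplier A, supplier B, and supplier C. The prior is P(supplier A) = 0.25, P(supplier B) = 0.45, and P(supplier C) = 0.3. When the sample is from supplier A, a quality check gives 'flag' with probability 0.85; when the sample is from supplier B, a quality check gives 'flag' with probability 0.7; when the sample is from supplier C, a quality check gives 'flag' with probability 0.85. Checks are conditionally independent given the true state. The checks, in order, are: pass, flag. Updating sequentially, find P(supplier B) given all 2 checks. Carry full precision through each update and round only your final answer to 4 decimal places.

0.5740

After 'pass': normaliser = 0.15·0.2500 + 0.3·0.4500 + 0.15·0.3000; P(supplier A) ≈ 0.1724, P(supplier B) ≈ 0.6207, P(supplier C) ≈ 0.2069
After 'flag': normaliser = 0.85·0.1724 + 0.7·0.6207 + 0.85·0.2069; P(supplier A) ≈ 0.1936, P(supplier B) ≈ 0.5740, P(supplier C) ≈ 0.2323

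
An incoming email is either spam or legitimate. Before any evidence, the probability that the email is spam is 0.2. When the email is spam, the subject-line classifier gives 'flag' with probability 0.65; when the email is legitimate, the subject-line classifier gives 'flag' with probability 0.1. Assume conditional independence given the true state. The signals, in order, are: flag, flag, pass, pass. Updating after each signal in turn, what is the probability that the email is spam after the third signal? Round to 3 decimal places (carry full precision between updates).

Each posterior becomes the prior for the next update.
After 'flag': P(spam) = 0.65·0.2000 / (0.65·0.2000 + 0.1·0.8000) ≈ 0.6190
After 'flag': P(spam) = 0.65·0.6190 / (0.65·0.6190 + 0.1·0.3810) ≈ 0.9135
After 'pass': P(spam) = 0.35·0.9135 / (0.35·0.9135 + 0.9·0.0865) ≈ 0.8042

0.804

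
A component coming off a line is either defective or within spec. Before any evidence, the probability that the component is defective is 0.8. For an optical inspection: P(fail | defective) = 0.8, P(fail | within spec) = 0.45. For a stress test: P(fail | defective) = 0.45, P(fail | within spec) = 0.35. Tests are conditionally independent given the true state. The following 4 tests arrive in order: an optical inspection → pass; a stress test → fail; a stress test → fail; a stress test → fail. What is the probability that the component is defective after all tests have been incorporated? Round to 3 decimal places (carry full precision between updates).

After an optical inspection='pass': P(defective) = 0.2·0.8000 / (0.2·0.8000 + 0.55·0.2000) ≈ 0.5926
After a stress test='fail': P(defective) = 0.45·0.5926 / (0.45·0.5926 + 0.35·0.4074) ≈ 0.6516
After a stress test='fail': P(defective) = 0.45·0.6516 / (0.45·0.6516 + 0.35·0.3484) ≈ 0.7063
After a stress test='fail': P(defective) = 0.45·0.7063 / (0.45·0.7063 + 0.35·0.2937) ≈ 0.7556

0.756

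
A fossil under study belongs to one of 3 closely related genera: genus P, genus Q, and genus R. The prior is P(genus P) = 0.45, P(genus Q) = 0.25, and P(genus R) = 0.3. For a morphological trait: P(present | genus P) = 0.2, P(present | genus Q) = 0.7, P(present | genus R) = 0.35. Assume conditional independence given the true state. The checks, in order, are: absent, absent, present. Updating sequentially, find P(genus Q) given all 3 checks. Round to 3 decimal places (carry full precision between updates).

0.134

Each posterior becomes the prior for the next update.
After 'absent': normaliser = 0.8·0.4500 + 0.3·0.2500 + 0.65·0.3000; P(genus P) ≈ 0.5714, P(genus Q) ≈ 0.1190, P(genus R) ≈ 0.3095
After 'absent': normaliser = 0.8·0.5714 + 0.3·0.1190 + 0.65·0.3095; P(genus P) ≈ 0.6587, P(genus Q) ≈ 0.0515, P(genus R) ≈ 0.2899
After 'present': normaliser = 0.2·0.6587 + 0.7·0.0515 + 0.35·0.2899; P(genus P) ≈ 0.4893, P(genus Q) ≈ 0.1338, P(genus R) ≈ 0.3769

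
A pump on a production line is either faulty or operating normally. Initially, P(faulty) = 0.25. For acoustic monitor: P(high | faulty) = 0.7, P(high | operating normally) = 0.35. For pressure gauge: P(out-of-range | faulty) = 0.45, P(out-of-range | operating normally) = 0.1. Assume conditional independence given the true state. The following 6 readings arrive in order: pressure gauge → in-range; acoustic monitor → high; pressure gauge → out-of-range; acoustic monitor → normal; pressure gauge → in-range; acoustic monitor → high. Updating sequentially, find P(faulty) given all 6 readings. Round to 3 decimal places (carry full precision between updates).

0.508

Each posterior becomes the prior for the next update.
After pressure gauge='in-range': P(faulty) = 0.55·0.2500 / (0.55·0.2500 + 0.9·0.7500) ≈ 0.1692
After acoustic monitor='high': P(faulty) = 0.7·0.1692 / (0.7·0.1692 + 0.35·0.8308) ≈ 0.2895
After pressure gauge='out-of-range': P(faulty) = 0.45·0.2895 / (0.45·0.2895 + 0.1·0.7105) ≈ 0.6471
After acoustic monitor='normal': P(faulty) = 0.3·0.6471 / (0.3·0.6471 + 0.65·0.3529) ≈ 0.4583
After pressure gauge='in-range': P(faulty) = 0.55·0.4583 / (0.55·0.4583 + 0.9·0.5417) ≈ 0.3408
After acoustic monitor='high': P(faulty) = 0.7·0.3408 / (0.7·0.3408 + 0.35·0.6592) ≈ 0.5084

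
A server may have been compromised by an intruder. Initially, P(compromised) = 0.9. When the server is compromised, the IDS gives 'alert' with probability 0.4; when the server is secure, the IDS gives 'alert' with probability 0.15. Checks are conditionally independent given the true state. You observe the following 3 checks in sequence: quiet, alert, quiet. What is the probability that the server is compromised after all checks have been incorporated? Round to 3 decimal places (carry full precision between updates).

Apply Bayes' rule sequentially, carrying P(compromised) forward.
After 'quiet': P(compromised) = 0.6·0.9000 / (0.6·0.9000 + 0.85·0.1000) ≈ 0.8640
After 'alert': P(compromised) = 0.4·0.8640 / (0.4·0.8640 + 0.15·0.1360) ≈ 0.9443
After 'quiet': P(compromised) = 0.6·0.9443 / (0.6·0.9443 + 0.85·0.0557) ≈ 0.9228

0.923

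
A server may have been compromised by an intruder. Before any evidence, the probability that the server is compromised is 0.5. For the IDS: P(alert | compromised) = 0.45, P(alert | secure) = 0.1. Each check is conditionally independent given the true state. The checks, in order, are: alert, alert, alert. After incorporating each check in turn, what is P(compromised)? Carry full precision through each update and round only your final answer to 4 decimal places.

0.9891

Apply Bayes' rule sequentially, carrying P(compromised) forward.
After 'alert': P(compromised) = 0.45·0.5000 / (0.45·0.5000 + 0.1·0.5000) ≈ 0.8182
After 'alert': P(compromised) = 0.45·0.8182 / (0.45·0.8182 + 0.1·0.1818) ≈ 0.9529
After 'alert': P(compromised) = 0.45·0.9529 / (0.45·0.9529 + 0.1·0.0471) ≈ 0.9891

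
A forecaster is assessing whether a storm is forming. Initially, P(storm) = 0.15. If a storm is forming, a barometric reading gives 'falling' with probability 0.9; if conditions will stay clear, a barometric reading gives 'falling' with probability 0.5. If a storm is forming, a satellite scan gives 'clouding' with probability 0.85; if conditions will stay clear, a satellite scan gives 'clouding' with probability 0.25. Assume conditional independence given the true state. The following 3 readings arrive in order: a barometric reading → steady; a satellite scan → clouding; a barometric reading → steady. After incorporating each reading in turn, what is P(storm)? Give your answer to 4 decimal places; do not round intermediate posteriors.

0.0234

After a barometric reading='steady': P(storm) = 0.1·0.1500 / (0.1·0.1500 + 0.5·0.8500) ≈ 0.0341
After a satellite scan='clouding': P(storm) = 0.85·0.0341 / (0.85·0.0341 + 0.25·0.9659) ≈ 0.1071
After a barometric reading='steady': P(storm) = 0.1·0.1071 / (0.1·0.1071 + 0.5·0.8929) ≈ 0.0234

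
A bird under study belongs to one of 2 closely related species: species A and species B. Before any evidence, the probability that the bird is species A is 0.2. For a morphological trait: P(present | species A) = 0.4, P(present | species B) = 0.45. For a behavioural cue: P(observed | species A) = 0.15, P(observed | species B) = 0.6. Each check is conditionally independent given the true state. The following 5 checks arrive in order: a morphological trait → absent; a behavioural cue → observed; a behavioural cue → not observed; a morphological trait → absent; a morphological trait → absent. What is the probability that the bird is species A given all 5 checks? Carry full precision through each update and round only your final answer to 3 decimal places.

0.147

Apply Bayes' rule sequentially, carrying P(species A) forward.
After a morphological trait='absent': P(species A) = 0.6·0.2000 / (0.6·0.2000 + 0.55·0.8000) ≈ 0.2143
After a behavioural cue='observed': P(species A) = 0.15·0.2143 / (0.15·0.2143 + 0.6·0.7857) ≈ 0.0638
After a behavioural cue='not observed': P(species A) = 0.85·0.0638 / (0.85·0.0638 + 0.4·0.9362) ≈ 0.1266
After a morphological trait='absent': P(species A) = 0.6·0.1266 / (0.6·0.1266 + 0.55·0.8734) ≈ 0.1365
After a morphological trait='absent': P(species A) = 0.6·0.1365 / (0.6·0.1365 + 0.55·0.8635) ≈ 0.1471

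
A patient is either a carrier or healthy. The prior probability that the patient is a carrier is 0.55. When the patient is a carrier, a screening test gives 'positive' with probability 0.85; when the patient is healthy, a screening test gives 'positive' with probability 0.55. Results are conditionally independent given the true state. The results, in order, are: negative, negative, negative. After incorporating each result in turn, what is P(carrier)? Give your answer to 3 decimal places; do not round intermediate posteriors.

Apply Bayes' rule sequentially, carrying P(carrier) forward.
After 'negative': P(carrier) = 0.15·0.5500 / (0.15·0.5500 + 0.45·0.4500) ≈ 0.2895
After 'negative': P(carrier) = 0.15·0.2895 / (0.15·0.2895 + 0.45·0.7105) ≈ 0.1196
After 'negative': P(carrier) = 0.15·0.1196 / (0.15·0.1196 + 0.45·0.8804) ≈ 0.0433

0.043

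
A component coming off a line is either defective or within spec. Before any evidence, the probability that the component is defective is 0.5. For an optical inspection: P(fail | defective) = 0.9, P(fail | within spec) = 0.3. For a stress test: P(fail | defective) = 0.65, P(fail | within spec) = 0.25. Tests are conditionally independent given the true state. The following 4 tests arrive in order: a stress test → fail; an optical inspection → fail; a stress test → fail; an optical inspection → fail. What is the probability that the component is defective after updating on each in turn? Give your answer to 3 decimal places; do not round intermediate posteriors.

0.984

Each posterior becomes the prior for the next update.
After a stress test='fail': P(defective) = 0.65·0.5000 / (0.65·0.5000 + 0.25·0.5000) ≈ 0.7222
After an optical inspection='fail': P(defective) = 0.9·0.7222 / (0.9·0.7222 + 0.3·0.2778) ≈ 0.8864
After a stress test='fail': P(defective) = 0.65·0.8864 / (0.65·0.8864 + 0.25·0.1136) ≈ 0.9530
After an optical inspection='fail': P(defective) = 0.9·0.9530 / (0.9·0.9530 + 0.3·0.0470) ≈ 0.9838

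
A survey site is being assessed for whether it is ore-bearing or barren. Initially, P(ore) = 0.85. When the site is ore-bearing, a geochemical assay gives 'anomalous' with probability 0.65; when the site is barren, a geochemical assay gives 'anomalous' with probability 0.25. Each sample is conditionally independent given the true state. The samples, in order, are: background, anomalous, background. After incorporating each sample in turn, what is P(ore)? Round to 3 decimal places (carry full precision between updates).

0.762

Apply Bayes' rule sequentially, carrying P(ore) forward.
After 'background': P(ore) = 0.35·0.8500 / (0.35·0.8500 + 0.75·0.1500) ≈ 0.7256
After 'anomalous': P(ore) = 0.65·0.7256 / (0.65·0.7256 + 0.25·0.2744) ≈ 0.8730
After 'background': P(ore) = 0.35·0.8730 / (0.35·0.8730 + 0.75·0.1270) ≈ 0.7624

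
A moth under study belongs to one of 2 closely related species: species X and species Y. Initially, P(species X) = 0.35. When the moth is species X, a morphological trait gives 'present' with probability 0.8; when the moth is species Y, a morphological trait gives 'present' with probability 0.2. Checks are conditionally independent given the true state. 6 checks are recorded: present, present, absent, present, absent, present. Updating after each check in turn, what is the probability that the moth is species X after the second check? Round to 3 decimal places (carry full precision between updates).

0.896

Each posterior becomes the prior for the next update.
After 'present': P(species X) = 0.8·0.3500 / (0.8·0.3500 + 0.2·0.6500) ≈ 0.6829
After 'present': P(species X) = 0.8·0.6829 / (0.8·0.6829 + 0.2·0.3171) ≈ 0.8960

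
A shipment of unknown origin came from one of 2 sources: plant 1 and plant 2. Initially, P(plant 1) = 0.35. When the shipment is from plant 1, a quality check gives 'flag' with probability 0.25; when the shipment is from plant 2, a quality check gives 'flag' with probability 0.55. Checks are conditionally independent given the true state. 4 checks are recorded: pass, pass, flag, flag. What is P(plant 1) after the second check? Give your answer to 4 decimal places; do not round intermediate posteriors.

0.5993

Apply Bayes' rule sequentially, carrying P(plant 1) forward.
After 'pass': P(plant 1) = 0.75·0.3500 / (0.75·0.3500 + 0.45·0.6500) ≈ 0.4730
After 'pass': P(plant 1) = 0.75·0.4730 / (0.75·0.4730 + 0.45·0.5270) ≈ 0.5993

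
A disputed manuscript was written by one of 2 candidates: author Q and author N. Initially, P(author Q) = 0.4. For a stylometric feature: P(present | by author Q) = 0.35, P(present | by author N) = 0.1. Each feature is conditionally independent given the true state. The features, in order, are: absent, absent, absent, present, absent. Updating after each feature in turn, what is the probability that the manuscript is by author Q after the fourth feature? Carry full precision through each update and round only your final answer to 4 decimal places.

0.4678

Apply Bayes' rule sequentially, carrying P(author Q) forward.
After 'absent': P(author Q) = 0.65·0.4000 / (0.65·0.4000 + 0.9·0.6000) ≈ 0.3250
After 'absent': P(author Q) = 0.65·0.3250 / (0.65·0.3250 + 0.9·0.6750) ≈ 0.2580
After 'absent': P(author Q) = 0.65·0.2580 / (0.65·0.2580 + 0.9·0.7420) ≈ 0.2007
After 'present': P(author Q) = 0.35·0.2007 / (0.35·0.2007 + 0.1·0.7993) ≈ 0.4678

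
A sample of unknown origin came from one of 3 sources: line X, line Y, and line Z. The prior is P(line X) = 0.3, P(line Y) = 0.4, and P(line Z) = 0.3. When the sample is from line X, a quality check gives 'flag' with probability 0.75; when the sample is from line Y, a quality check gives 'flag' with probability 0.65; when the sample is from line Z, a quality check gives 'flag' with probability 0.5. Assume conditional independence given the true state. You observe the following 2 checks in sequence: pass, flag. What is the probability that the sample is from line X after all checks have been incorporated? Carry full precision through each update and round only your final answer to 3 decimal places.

Apply Bayes' rule sequentially, carrying P(line X) forward.
After 'pass': normaliser = 0.25·0.3000 + 0.35·0.4000 + 0.5·0.3000; P(line X) ≈ 0.2055, P(line Y) ≈ 0.3836, P(line Z) ≈ 0.4110
After 'flag': normaliser = 0.75·0.2055 + 0.65·0.3836 + 0.5·0.4110; P(line X) ≈ 0.2531, P(line Y) ≈ 0.4094, P(line Z) ≈ 0.3375

0.253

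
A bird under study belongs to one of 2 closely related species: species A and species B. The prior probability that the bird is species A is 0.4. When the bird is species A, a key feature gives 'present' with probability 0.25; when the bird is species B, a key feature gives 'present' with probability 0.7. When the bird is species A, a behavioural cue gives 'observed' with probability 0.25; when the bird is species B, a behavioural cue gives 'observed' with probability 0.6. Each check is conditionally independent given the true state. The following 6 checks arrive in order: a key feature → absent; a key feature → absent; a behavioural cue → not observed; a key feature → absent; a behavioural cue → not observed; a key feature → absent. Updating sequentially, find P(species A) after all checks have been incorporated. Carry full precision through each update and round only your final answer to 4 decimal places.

After a key feature='absent': P(species A) = 0.75·0.4000 / (0.75·0.4000 + 0.3·0.6000) ≈ 0.6250
After a key feature='absent': P(species A) = 0.75·0.6250 / (0.75·0.6250 + 0.3·0.3750) ≈ 0.8065
After a behavioural cue='not observed': P(species A) = 0.75·0.8065 / (0.75·0.8065 + 0.4·0.1935) ≈ 0.8865
After a key feature='absent': P(species A) = 0.75·0.8865 / (0.75·0.8865 + 0.3·0.1135) ≈ 0.9513
After a behavioural cue='not observed': P(species A) = 0.75·0.9513 / (0.75·0.9513 + 0.4·0.0487) ≈ 0.9734
After a key feature='absent': P(species A) = 0.75·0.9734 / (0.75·0.9734 + 0.3·0.0266) ≈ 0.9892

0.9892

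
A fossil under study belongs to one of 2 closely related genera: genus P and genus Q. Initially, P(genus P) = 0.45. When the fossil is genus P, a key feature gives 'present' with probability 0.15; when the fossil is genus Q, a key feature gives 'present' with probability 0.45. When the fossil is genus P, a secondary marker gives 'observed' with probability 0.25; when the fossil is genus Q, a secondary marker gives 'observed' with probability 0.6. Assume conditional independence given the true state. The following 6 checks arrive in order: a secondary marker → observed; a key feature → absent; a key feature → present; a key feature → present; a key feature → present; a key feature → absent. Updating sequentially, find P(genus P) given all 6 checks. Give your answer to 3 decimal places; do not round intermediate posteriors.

After a secondary marker='observed': P(genus P) = 0.25·0.4500 / (0.25·0.4500 + 0.6·0.5500) ≈ 0.2542
After a key feature='absent': P(genus P) = 0.85·0.2542 / (0.85·0.2542 + 0.55·0.7458) ≈ 0.3451
After a key feature='present': P(genus P) = 0.15·0.3451 / (0.15·0.3451 + 0.45·0.6549) ≈ 0.1494
After a key feature='present': P(genus P) = 0.15·0.1494 / (0.15·0.1494 + 0.45·0.8506) ≈ 0.0553
After a key feature='present': P(genus P) = 0.15·0.0553 / (0.15·0.0553 + 0.45·0.9447) ≈ 0.0191
After a key feature='absent': P(genus P) = 0.85·0.0191 / (0.85·0.0191 + 0.55·0.9809) ≈ 0.0293

0.029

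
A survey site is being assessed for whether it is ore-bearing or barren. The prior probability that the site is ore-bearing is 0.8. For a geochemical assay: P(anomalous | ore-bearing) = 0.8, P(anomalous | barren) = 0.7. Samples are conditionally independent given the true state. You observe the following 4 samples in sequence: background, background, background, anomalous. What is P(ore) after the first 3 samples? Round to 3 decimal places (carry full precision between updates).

0.542

After 'background': P(ore) = 0.2·0.8000 / (0.2·0.8000 + 0.3·0.2000) ≈ 0.7273
After 'background': P(ore) = 0.2·0.7273 / (0.2·0.7273 + 0.3·0.2727) ≈ 0.6400
After 'background': P(ore) = 0.2·0.6400 / (0.2·0.6400 + 0.3·0.3600) ≈ 0.5424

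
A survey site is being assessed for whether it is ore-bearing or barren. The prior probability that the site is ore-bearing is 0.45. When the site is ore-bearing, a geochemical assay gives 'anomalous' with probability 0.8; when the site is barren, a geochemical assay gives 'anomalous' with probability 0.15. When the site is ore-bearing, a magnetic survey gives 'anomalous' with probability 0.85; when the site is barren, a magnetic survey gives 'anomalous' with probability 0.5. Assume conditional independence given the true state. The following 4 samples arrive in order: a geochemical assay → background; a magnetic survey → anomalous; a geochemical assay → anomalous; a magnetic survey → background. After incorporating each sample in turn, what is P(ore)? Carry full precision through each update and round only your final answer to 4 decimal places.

0.3437

After a geochemical assay='background': P(ore) = 0.2·0.4500 / (0.2·0.4500 + 0.85·0.5500) ≈ 0.1614
After a magnetic survey='anomalous': P(ore) = 0.85·0.1614 / (0.85·0.1614 + 0.5·0.8386) ≈ 0.2466
After a geochemical assay='anomalous': P(ore) = 0.8·0.2466 / (0.8·0.2466 + 0.15·0.7534) ≈ 0.6358
After a magnetic survey='background': P(ore) = 0.15·0.6358 / (0.15·0.6358 + 0.5·0.3642) ≈ 0.3437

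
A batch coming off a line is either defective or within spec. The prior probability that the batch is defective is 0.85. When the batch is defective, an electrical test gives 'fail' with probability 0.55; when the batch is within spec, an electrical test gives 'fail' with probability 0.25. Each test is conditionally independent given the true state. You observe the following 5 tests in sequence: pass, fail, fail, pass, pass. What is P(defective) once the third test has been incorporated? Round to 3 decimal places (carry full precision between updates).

Each posterior becomes the prior for the next update.
After 'pass': P(defective) = 0.45·0.8500 / (0.45·0.8500 + 0.75·0.1500) ≈ 0.7727
After 'fail': P(defective) = 0.55·0.7727 / (0.55·0.7727 + 0.25·0.2273) ≈ 0.8821
After 'fail': P(defective) = 0.55·0.8821 / (0.55·0.8821 + 0.25·0.1179) ≈ 0.9427

0.943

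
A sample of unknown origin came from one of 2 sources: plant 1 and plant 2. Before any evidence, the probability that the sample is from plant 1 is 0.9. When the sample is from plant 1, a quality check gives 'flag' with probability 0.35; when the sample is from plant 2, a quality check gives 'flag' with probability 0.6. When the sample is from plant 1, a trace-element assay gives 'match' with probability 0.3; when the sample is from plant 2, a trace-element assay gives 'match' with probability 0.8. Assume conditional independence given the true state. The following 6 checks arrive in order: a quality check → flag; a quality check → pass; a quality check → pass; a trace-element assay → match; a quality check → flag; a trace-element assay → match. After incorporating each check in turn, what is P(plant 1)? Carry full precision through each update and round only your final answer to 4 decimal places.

0.5321

Apply Bayes' rule sequentially, carrying P(plant 1) forward.
After a quality check='flag': P(plant 1) = 0.35·0.9000 / (0.35·0.9000 + 0.6·0.1000) ≈ 0.8400
After a quality check='pass': P(plant 1) = 0.65·0.8400 / (0.65·0.8400 + 0.4·0.1600) ≈ 0.8951
After a quality check='pass': P(plant 1) = 0.65·0.8951 / (0.65·0.8951 + 0.4·0.1049) ≈ 0.9327
After a trace-element assay='match': P(plant 1) = 0.3·0.9327 / (0.3·0.9327 + 0.8·0.0673) ≈ 0.8387
After a quality check='flag': P(plant 1) = 0.35·0.8387 / (0.35·0.8387 + 0.6·0.1613) ≈ 0.7520
After a trace-element assay='match': P(plant 1) = 0.3·0.7520 / (0.3·0.7520 + 0.8·0.2480) ≈ 0.5321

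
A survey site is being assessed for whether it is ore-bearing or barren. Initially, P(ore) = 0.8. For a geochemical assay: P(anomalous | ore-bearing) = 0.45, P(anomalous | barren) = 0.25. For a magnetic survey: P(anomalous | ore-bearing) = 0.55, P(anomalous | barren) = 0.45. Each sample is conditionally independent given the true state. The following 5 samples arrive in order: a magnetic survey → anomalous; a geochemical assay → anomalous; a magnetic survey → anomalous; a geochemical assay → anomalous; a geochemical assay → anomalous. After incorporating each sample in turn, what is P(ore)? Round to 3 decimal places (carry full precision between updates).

0.972

After a magnetic survey='anomalous': P(ore) = 0.55·0.8000 / (0.55·0.8000 + 0.45·0.2000) ≈ 0.8302
After a geochemical assay='anomalous': P(ore) = 0.45·0.8302 / (0.45·0.8302 + 0.25·0.1698) ≈ 0.8980
After a magnetic survey='anomalous': P(ore) = 0.55·0.8980 / (0.55·0.8980 + 0.45·0.1020) ≈ 0.9149
After a geochemical assay='anomalous': P(ore) = 0.45·0.9149 / (0.45·0.9149 + 0.25·0.0851) ≈ 0.9509
After a geochemical assay='anomalous': P(ore) = 0.45·0.9509 / (0.45·0.9509 + 0.25·0.0491) ≈ 0.9721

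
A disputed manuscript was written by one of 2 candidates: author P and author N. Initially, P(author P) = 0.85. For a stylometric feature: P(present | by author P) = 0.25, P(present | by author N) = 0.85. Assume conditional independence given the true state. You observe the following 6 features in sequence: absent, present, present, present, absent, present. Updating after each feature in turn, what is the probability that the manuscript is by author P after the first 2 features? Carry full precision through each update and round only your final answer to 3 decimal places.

After 'absent': P(author P) = 0.75·0.8500 / (0.75·0.8500 + 0.15·0.1500) ≈ 0.9659
After 'present': P(author P) = 0.25·0.9659 / (0.25·0.9659 + 0.85·0.0341) ≈ 0.8929

0.893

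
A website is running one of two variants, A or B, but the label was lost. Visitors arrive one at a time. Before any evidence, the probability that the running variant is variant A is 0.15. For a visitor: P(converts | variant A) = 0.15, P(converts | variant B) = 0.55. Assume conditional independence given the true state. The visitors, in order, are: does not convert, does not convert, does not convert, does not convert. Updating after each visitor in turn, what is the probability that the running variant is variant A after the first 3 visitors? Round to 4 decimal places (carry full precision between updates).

0.5432

After 'does not convert': P(A) = 0.85·0.1500 / (0.85·0.1500 + 0.45·0.8500) ≈ 0.2500
After 'does not convert': P(A) = 0.85·0.2500 / (0.85·0.2500 + 0.45·0.7500) ≈ 0.3864
After 'does not convert': P(A) = 0.85·0.3864 / (0.85·0.3864 + 0.45·0.6136) ≈ 0.5432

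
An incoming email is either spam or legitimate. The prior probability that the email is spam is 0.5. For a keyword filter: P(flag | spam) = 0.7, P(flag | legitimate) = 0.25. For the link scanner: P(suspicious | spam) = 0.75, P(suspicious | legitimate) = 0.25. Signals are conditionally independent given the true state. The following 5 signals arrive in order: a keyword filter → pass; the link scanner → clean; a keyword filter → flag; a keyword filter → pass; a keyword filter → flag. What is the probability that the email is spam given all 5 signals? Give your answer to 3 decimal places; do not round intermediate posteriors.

0.295

Apply Bayes' rule sequentially, carrying P(spam) forward.
After a keyword filter='pass': P(spam) = 0.3·0.5000 / (0.3·0.5000 + 0.75·0.5000) ≈ 0.2857
After the link scanner='clean': P(spam) = 0.25·0.2857 / (0.25·0.2857 + 0.75·0.7143) ≈ 0.1176
After a keyword filter='flag': P(spam) = 0.7·0.1176 / (0.7·0.1176 + 0.25·0.8824) ≈ 0.2718
After a keyword filter='pass': P(spam) = 0.3·0.2718 / (0.3·0.2718 + 0.75·0.7282) ≈ 0.1299
After a keyword filter='flag': P(spam) = 0.7·0.1299 / (0.7·0.1299 + 0.25·0.8701) ≈ 0.2948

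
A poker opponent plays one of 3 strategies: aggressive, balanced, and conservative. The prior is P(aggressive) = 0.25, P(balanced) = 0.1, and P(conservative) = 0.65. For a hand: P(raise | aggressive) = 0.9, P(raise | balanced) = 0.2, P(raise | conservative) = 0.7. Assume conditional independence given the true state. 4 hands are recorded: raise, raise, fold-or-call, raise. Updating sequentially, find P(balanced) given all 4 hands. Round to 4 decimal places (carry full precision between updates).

0.0075

After 'raise': normaliser = 0.9·0.2500 + 0.2·0.1000 + 0.7·0.6500; P(aggressive) ≈ 0.3214, P(balanced) ≈ 0.0286, P(conservative) ≈ 0.6500
After 'raise': normaliser = 0.9·0.3214 + 0.2·0.0286 + 0.7·0.6500; P(aggressive) ≈ 0.3857, P(balanced) ≈ 0.0076, P(conservative) ≈ 0.6067
After 'fold-or-call': normaliser = 0.1·0.3857 + 0.8·0.0076 + 0.3·0.6067; P(aggressive) ≈ 0.1702, P(balanced) ≈ 0.0269, P(conservative) ≈ 0.8029
After 'raise': normaliser = 0.9·0.1702 + 0.2·0.0269 + 0.7·0.8029; P(aggressive) ≈ 0.2125, P(balanced) ≈ 0.0075, P(conservative) ≈ 0.7800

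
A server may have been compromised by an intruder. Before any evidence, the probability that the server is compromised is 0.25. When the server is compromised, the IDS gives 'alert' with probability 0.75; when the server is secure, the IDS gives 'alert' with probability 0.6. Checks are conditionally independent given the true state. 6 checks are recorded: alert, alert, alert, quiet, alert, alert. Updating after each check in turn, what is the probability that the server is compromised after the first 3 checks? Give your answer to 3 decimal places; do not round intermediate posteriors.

Each posterior becomes the prior for the next update.
After 'alert': P(compromised) = 0.75·0.2500 / (0.75·0.2500 + 0.6·0.7500) ≈ 0.2941
After 'alert': P(compromised) = 0.75·0.2941 / (0.75·0.2941 + 0.6·0.7059) ≈ 0.3425
After 'alert': P(compromised) = 0.75·0.3425 / (0.75·0.3425 + 0.6·0.6575) ≈ 0.3943

0.394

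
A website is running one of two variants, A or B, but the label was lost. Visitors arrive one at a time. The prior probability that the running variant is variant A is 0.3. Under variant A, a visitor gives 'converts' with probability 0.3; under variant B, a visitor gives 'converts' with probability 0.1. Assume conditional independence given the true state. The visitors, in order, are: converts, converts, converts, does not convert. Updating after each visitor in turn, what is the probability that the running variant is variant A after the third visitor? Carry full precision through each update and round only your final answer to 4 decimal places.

0.9205

Each posterior becomes the prior for the next update.
After 'converts': P(A) = 0.3·0.3000 / (0.3·0.3000 + 0.1·0.7000) ≈ 0.5625
After 'converts': P(A) = 0.3·0.5625 / (0.3·0.5625 + 0.1·0.4375) ≈ 0.7941
After 'converts': P(A) = 0.3·0.7941 / (0.3·0.7941 + 0.1·0.2059) ≈ 0.9205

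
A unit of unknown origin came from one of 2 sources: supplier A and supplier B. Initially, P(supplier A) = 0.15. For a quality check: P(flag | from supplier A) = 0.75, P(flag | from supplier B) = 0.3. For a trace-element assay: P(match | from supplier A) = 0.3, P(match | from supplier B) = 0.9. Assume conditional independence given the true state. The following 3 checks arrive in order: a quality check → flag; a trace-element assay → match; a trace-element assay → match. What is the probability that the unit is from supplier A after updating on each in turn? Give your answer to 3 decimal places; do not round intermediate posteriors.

After a quality check='flag': P(supplier A) = 0.75·0.1500 / (0.75·0.1500 + 0.3·0.8500) ≈ 0.3061
After a trace-element assay='match': P(supplier A) = 0.3·0.3061 / (0.3·0.3061 + 0.9·0.6939) ≈ 0.1282
After a trace-element assay='match': P(supplier A) = 0.3·0.1282 / (0.3·0.1282 + 0.9·0.8718) ≈ 0.0467

0.047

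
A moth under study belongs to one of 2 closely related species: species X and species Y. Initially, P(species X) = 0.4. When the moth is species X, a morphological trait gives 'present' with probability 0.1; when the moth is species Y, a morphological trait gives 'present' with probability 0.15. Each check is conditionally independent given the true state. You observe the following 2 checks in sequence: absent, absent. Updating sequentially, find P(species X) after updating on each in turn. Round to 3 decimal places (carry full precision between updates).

After 'absent': P(species X) = 0.9·0.4000 / (0.9·0.4000 + 0.85·0.6000) ≈ 0.4138
After 'absent': P(species X) = 0.9·0.4138 / (0.9·0.4138 + 0.85·0.5862) ≈ 0.4277

0.428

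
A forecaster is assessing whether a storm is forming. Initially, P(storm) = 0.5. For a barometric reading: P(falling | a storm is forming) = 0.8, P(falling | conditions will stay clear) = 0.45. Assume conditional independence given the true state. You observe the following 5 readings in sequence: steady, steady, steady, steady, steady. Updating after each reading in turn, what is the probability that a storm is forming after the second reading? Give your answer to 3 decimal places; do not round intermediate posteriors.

Each posterior becomes the prior for the next update.
After 'steady': P(storm) = 0.2·0.5000 / (0.2·0.5000 + 0.55·0.5000) ≈ 0.2667
After 'steady': P(storm) = 0.2·0.2667 / (0.2·0.2667 + 0.55·0.7333) ≈ 0.1168

0.117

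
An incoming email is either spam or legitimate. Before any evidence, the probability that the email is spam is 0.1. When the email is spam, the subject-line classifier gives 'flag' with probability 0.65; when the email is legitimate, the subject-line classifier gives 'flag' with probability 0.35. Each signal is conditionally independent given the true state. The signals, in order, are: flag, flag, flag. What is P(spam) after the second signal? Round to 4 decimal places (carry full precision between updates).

Apply Bayes' rule sequentially, carrying P(spam) forward.
After 'flag': P(spam) = 0.65·0.1000 / (0.65·0.1000 + 0.35·0.9000) ≈ 0.1711
After 'flag': P(spam) = 0.65·0.1711 / (0.65·0.1711 + 0.35·0.8289) ≈ 0.2770

0.2770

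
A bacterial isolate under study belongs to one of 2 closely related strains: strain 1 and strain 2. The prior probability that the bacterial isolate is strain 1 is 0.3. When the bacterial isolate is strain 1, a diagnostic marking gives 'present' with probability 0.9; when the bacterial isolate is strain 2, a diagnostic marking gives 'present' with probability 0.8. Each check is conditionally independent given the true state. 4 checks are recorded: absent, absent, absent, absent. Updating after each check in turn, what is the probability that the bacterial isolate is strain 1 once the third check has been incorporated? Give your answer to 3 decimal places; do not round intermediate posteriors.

Each posterior becomes the prior for the next update.
After 'absent': P(strain 1) = 0.1·0.3000 / (0.1·0.3000 + 0.2·0.7000) ≈ 0.1765
After 'absent': P(strain 1) = 0.1·0.1765 / (0.1·0.1765 + 0.2·0.8235) ≈ 0.0968
After 'absent': P(strain 1) = 0.1·0.0968 / (0.1·0.0968 + 0.2·0.9032) ≈ 0.0508

0.051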